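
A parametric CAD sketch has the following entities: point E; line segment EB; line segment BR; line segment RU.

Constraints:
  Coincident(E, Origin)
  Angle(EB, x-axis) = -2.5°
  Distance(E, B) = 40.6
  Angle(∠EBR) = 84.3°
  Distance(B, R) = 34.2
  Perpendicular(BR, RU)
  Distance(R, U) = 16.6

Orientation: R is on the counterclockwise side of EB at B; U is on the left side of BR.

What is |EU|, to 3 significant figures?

38.4

E is at the origin; EB runs at -2.5° with length 40.6, so B = 40.6·(cos -2.5°, sin -2.5°) = (40.6, -1.77). ∠EBR = 84.3°, so BR runs at -2.5° + (180° − 84.3°) = 93.2° from the x-axis; with |BR| = 34.2, R = B + 34.2·(cos 93.2°, sin 93.2°) = (38.7, 32.4). BR ⟂ RU; with |RU| = 16.6 on the left of BR, U = R + 16.6·(-0.998, -0.0558) = (22.1, 31.4). Then |EU| = |U − E| = 38.4.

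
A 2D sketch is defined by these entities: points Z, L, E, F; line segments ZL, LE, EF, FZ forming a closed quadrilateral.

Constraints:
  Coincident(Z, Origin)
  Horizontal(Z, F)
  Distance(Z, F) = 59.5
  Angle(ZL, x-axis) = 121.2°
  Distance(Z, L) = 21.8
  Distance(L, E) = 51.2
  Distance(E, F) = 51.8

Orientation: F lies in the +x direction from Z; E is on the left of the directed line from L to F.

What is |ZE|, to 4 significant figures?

55.32

Checks: |LE| = 51.20 ✓; |EF| = 51.80 ✓.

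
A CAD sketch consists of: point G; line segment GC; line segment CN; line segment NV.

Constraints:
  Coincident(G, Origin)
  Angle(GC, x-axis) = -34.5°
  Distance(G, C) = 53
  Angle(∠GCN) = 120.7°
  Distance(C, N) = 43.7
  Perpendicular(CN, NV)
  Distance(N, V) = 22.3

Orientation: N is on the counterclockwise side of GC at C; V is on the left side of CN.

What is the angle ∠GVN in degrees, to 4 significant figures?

108.2°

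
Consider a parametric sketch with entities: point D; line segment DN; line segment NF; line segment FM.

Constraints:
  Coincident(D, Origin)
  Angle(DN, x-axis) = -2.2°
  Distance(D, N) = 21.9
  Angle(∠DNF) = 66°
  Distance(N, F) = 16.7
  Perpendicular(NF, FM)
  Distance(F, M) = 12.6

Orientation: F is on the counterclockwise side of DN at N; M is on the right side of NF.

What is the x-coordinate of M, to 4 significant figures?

27.38

D is at the origin; DN runs at -2.2° with length 21.9, so N = 21.9·(cos -2.2°, sin -2.2°) = (21.88, -0.8407). ∠DNF = 66.0°, so NF runs at -2.2° + (180° − 66.0°) = 111.8° from the x-axis; with |NF| = 16.7, F = N + 16.7·(cos 111.8°, sin 111.8°) = (15.68, 14.67). NF is perpendicular to FM; with |FM| = 12.6 on the right of NF, M = F + 12.6·(0.9285, 0.3714) = (27.38, 19.34). So M.x = 27.38.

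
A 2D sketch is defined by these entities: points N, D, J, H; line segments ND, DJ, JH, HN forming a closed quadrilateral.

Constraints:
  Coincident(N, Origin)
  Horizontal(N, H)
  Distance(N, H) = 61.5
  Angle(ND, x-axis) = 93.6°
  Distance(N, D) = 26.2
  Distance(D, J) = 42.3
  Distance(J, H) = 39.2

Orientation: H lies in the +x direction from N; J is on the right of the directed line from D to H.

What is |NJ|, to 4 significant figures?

24.53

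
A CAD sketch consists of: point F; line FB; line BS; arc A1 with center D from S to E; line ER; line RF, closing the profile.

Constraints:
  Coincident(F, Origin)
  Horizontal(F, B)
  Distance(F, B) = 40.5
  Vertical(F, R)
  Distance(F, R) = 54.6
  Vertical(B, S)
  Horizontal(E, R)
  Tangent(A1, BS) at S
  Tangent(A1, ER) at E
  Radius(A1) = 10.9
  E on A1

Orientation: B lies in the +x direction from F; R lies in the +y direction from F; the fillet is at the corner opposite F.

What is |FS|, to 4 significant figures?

59.58

F is at the origin; F and B share the same y with |FB| = 40.5 and B on the +x side, so B = (40.50, 0.000). FR is vertical with |FR| = 54.6 and R on the +y side, so R = (0.000, 54.60). The virtual corner opposite F is at (40.50, 54.60). The tangent condition forces DS to be normal to BS and tangency of A1 to ER means the radius DE is perpendicular to ER, with radius 10.9, so the center D sits 10.9 in from both sides at D = (29.60, 43.70). That places the tangent points at S = (40.50, 43.70) on BS and E = (29.60, 54.60) on ER. Then |FS| = |S − F| = 59.58.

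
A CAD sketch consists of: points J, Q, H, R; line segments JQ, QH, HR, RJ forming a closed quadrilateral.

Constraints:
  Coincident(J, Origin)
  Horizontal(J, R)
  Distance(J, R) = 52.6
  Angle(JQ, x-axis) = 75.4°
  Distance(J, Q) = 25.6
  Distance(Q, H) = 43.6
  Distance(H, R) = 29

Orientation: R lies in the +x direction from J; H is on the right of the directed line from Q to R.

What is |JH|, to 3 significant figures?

30.3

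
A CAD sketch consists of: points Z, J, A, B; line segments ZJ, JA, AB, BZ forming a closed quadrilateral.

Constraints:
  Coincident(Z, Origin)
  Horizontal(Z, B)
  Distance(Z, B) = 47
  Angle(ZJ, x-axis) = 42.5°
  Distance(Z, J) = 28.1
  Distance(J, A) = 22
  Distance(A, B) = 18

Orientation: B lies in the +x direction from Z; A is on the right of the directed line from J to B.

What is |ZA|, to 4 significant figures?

29.09

Z is at the origin; ZB is horizontal with |ZB| = 47.0 and B in +x, so B = (47.0, 0). ZJ runs at 42.5° with |ZJ| = 28.1, so J = (20.72, 18.98). A is determined by |JA| = 22.0 and |AB| = 18.0 together: it lies at the intersection of circle(J, 22.0) and circle(B, 18.0). With |JB| = 32.42, the foot of the radical line on JB is 18.68 from J and the perpendicular offset is √(22.0² − 18.68²) = 11.62. Taking the right-of-JB solution: A = (29.05, -1.376).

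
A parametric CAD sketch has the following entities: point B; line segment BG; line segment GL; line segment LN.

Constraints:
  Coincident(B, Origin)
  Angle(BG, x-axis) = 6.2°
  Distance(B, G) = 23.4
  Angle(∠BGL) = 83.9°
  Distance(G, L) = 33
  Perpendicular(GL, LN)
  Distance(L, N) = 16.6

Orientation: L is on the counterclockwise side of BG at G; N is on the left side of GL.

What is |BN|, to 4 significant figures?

31.23

B is at the origin; BG runs at 6.2° with length 23.4, so G = 23.4·(cos 6.2°, sin 6.2°) = (23.26, 2.527). ∠BGL = 83.9°, so GL runs at 6.2° + (180° − 83.9°) = 102.3° from the x-axis; with |GL| = 33.0, L = G + 33.0·(cos 102.3°, sin 102.3°) = (16.23, 34.77). GL ⟂ LN; with |LN| = 16.6 on the left of GL, N = L + 16.6·(-0.9770, -0.2130) = (0.01417, 31.23). Then |BN| = |N − B| = 31.23.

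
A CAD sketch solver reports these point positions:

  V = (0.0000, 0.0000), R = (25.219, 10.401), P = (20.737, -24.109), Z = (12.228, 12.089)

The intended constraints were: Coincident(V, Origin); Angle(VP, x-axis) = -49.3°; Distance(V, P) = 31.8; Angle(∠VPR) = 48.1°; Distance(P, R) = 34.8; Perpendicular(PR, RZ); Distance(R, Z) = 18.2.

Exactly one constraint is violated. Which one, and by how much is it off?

Distance(R, Z) = 18.2 — off by 5.10.

V = (0.00, 0.00) ✓; VP at -49.30° ✓; |VP| = 31.80 ✓; ∠VPR = 48.10° ✓; |PR| = 34.80 ✓; ∠(PR, RZ) = 90.00° ✓; |RZ| = 13.10 ✗.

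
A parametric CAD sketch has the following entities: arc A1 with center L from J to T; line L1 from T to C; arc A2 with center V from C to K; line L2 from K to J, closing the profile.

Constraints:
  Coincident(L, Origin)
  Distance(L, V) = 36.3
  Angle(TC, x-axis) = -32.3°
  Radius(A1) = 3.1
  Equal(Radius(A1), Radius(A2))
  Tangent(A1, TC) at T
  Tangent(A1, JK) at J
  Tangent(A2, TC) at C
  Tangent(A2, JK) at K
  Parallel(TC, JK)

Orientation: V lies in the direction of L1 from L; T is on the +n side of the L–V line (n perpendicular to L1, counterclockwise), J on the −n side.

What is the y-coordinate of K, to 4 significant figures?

-22.02

Tangency of A1 to both parallel lines with radius 3.1 puts T and J at L ± 3.1·n: T = (1.656, 2.620), J = (-1.656, -2.620). Equal radii place C and K the same way about V: C = V + 3.1·n = (32.34, -16.78), K = V − 3.1·n = (29.03, -22.02). So K.y = -22.02.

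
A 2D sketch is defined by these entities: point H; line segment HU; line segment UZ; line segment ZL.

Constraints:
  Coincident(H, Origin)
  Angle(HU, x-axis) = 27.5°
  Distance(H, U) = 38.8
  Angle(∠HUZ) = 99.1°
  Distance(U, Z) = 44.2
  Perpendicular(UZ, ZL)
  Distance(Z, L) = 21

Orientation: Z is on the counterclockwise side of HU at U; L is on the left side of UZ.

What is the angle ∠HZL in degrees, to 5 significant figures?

52.725°

H is at the origin; HU runs at 27.5° with length 38.8, so U = 38.8·(cos 27.5°, sin 27.5°) = (34.416, 17.916). ∠HUZ = 99.1°, so UZ runs at 27.5° + (180° − 99.1°) = 108.40° from the x-axis; with |UZ| = 44.2, Z = U + 44.2·(cos 108.40°, sin 108.40°) = (20.464, 59.856). UZ is perpendicular to ZL; with |ZL| = 21.0 on the left of UZ, L = Z + 21.0·(-0.94888, -0.31565) = (0.53794, 53.228). Then cos ∠HZL = ZH·ZL / (|ZH||ZL|), giving 52.725°.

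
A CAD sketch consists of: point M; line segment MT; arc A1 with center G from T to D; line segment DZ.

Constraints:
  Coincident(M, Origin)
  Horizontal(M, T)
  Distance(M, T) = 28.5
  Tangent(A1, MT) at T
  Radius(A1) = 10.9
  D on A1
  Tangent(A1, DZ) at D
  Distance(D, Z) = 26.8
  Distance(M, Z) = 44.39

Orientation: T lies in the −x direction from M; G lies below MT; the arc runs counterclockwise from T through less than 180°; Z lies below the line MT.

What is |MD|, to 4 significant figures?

41.12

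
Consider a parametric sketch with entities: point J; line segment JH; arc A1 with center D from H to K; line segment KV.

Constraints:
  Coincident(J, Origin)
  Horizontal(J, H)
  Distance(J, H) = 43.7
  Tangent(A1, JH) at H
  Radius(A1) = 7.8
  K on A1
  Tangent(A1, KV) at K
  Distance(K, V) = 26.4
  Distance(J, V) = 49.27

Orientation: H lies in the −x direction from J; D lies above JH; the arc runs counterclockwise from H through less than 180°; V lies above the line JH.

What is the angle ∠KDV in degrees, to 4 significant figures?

73.54°

Checks: |DK| = 7.800 ✓; ∠(DK, KV) = 90.00° ✓; |KV| = 26.40 ✓; |JV| = 49.27 ✓.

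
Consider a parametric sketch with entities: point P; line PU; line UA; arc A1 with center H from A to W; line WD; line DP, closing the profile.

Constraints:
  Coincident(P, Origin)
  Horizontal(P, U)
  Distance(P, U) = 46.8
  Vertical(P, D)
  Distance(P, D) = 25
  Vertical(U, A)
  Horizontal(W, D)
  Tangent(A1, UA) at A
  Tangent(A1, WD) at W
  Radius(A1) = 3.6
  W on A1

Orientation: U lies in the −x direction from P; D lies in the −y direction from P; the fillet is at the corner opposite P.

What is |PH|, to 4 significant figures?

48.21

PD is vertical with |PD| = 25.0 and D on the −y side, so D = (0.000, -25.00). The virtual corner opposite P is at (-46.80, -25.00). The tangent condition forces HA to be normal to UA and tangency of A1 to WD means the radius HW is perpendicular to WD, with radius 3.6, so the center H sits 3.6 in from both sides at H = (-43.20, -21.40). Then |PH| = |H − P| = 48.21.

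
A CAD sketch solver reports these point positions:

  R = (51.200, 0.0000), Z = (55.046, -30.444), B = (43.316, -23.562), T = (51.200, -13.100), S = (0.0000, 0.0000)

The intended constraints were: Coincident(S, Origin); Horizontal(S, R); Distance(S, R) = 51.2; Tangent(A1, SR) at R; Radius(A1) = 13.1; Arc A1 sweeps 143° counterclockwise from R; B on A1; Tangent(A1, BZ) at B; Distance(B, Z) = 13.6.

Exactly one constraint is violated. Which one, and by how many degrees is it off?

Tangent(A1, BZ) at B — off by 6.60°.

S = (0.00, 0.00) ✓; S.y = 0.00, R.y = 0.00 ✓; |SR| = 51.20 ✓; ∠(TR, RS) = 90.00° ✓; |TR| = 13.10 ✓; bearing(T→B) − bearing(T→R) = 143.0° ✓; |TB| = 13.10 ✓; ∠(TB, BZ) = 83.40° ✗; |BZ| = 13.60 ✓.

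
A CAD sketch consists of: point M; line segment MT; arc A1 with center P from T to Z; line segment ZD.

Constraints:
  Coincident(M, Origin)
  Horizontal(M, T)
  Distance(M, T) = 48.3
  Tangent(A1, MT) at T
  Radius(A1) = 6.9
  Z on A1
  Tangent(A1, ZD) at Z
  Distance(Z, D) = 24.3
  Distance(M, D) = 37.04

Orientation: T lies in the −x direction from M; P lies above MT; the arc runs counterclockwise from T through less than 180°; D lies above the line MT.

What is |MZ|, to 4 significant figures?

42.70

M is at the origin; MT is horizontal with |MT| = 48.3 and T on the −x side, so T = (-48.30, 0.000). A1 meets MT tangentially, so PT is at right angles to MT, so P = T + (0, 6.9) = (-48.30, 6.900). Since PZ ⟂ ZD (tangency), |PD| = √(6.9² + 24.3²) = 25.26 regardless of where Z sits on A1. So D lies on both circle(M, 37.04) and circle(P, 25.26); the above-MT intersection is D = (-28.94, 23.12). Z is the foot of the tangent from D: Z = (-42.59, 3.022).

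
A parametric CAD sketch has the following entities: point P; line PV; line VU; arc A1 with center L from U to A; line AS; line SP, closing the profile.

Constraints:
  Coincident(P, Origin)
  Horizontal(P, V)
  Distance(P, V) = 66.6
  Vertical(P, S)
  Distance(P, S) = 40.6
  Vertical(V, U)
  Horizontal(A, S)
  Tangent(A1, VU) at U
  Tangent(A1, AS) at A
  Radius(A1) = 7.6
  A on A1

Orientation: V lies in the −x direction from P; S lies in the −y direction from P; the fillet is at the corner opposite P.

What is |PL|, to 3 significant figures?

67.6

P and S share the same x with |PS| = 40.6 and S on the −y side, so S = (0.00, -40.6). The virtual corner opposite P is at (-66.6, -40.6). Tangency of A1 to VU means the radius LU is perpendicular to VU and the tangent condition forces LA to be normal to AS, with radius 7.6, so the center L sits 7.6 in from both sides at L = (-59.0, -33.0). Then |PL| = |L − P| = 67.6.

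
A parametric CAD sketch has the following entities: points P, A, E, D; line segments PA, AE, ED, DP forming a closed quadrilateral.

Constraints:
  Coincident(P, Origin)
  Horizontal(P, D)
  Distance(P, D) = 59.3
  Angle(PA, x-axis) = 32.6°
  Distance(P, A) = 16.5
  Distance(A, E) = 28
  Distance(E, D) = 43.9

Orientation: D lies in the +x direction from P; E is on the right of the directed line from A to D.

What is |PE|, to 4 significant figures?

26.92

Checks: |AE| = 28.00 ✓; |ED| = 43.90 ✓.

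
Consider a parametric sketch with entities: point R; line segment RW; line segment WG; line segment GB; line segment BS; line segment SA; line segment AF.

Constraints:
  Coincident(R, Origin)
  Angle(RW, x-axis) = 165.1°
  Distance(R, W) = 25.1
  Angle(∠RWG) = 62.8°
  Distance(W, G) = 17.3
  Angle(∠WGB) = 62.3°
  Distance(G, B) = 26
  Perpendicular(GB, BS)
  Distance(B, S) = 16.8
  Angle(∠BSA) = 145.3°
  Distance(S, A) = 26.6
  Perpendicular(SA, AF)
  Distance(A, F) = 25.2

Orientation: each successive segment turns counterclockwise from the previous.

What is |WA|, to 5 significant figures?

23.521

R is at the origin; RW runs at 165.1° with length 25.1, so W = (-24.256, 6.4540). ∠RWG = 62.8° gives WG at -77.700° from the x-axis; with |WG| = 17.3, G = (-20.571, -10.449). ∠WGB = 62.3° gives GB at 40.000° from the x-axis; with |GB| = 26.0, B = (-0.65346, 6.2636). GB is perpendicular to BS, so BS runs at 130.00°; with |BS| = 16.8, S = (-11.452, 19.133). ∠BSA = 145.3° gives SA at 164.70° from the x-axis; with |SA| = 26.6, A = (-37.110, 26.152). Then |WA| = |A − W| = 23.521.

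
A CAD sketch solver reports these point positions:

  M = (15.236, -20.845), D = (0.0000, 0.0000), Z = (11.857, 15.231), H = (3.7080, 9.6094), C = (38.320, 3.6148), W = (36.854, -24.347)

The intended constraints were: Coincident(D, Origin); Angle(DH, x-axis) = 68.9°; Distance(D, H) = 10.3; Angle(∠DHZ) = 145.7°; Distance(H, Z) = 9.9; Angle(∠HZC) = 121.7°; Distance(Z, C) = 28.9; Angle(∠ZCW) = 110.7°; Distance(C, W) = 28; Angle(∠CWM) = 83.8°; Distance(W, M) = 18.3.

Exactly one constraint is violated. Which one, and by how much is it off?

Distance(W, M) = 18.3 — off by 3.60.

D = (0.00, 0.00) ✓; DH at 68.90° ✓; |DH| = 10.30 ✓; ∠DHZ = 145.7° ✓; |HZ| = 9.900 ✓; ∠HZC = 121.7° ✓; |ZC| = 28.90 ✓; ∠ZCW = 110.7° ✓; |CW| = 28.00 ✓; ∠CWM = 83.80° ✓; |WM| = 21.90 ✗.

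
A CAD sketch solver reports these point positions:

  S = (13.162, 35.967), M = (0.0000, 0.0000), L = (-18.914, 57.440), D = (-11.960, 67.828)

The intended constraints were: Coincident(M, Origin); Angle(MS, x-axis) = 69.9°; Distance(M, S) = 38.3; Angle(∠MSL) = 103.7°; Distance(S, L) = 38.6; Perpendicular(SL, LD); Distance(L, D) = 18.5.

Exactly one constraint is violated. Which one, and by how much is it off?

Distance(L, D) = 18.5 — off by 6.00.

M = (0.00, 0.00) ✓; MS at 69.90° ✓; |MS| = 38.30 ✓; ∠MSL = 103.7° ✓; |SL| = 38.60 ✓; ∠(SL, LD) = 90.00° ✓; |LD| = 12.50 ✗.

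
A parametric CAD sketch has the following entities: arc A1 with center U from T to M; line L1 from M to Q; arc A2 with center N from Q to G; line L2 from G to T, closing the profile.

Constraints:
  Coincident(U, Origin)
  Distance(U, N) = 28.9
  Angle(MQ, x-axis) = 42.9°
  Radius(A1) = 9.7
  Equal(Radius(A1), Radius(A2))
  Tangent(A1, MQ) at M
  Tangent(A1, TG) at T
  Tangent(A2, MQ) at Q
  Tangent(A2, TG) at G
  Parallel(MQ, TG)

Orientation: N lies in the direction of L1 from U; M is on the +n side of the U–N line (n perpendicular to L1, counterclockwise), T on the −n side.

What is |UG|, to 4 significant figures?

30.48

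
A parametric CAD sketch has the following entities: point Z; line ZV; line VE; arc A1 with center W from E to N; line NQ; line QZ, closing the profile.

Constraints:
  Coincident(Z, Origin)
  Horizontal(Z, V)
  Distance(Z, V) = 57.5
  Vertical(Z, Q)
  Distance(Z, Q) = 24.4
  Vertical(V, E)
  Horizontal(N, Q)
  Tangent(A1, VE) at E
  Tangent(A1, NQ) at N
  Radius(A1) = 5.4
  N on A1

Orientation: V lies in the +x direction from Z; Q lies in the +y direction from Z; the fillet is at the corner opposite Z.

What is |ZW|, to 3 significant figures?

55.5

Z is at the origin; ZV is horizontal with |ZV| = 57.5 and V on the +x side, so V = (57.5, 0.00). Z and Q share the same x with |ZQ| = 24.4 and Q on the +y side, so Q = (0.00, 24.4). The virtual corner opposite Z is at (57.5, 24.4). The tangent condition forces WE to be normal to VE and tangency of A1 to NQ means the radius WN is perpendicular to NQ, with radius 5.4, so the center W sits 5.4 in from both sides at W = (52.1, 19.0). Then |ZW| = |W − Z| = 55.5.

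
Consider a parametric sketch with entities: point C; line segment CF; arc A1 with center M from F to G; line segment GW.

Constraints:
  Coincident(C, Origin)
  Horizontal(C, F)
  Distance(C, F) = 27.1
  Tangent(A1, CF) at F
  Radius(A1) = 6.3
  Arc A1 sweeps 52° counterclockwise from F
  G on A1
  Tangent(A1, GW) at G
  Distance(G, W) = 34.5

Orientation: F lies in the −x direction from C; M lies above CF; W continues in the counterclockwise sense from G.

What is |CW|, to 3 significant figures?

29.6

C is at the origin; C and F share the same y with |CF| = 27.1 and F on the −x side, so F = (-27.1, 0.00). The tangent condition forces MF to be normal to CF, so M = F + (0, 6.3) = (-27.1, 6.30). On A1, F sits at bearing -90° from M; a 52° counterclockwise sweep puts G at bearing -38°, so G = M + 6.3·(cos -38°, sin -38°) = (-22.1, 2.42). Tangency of A1 to GW means the radius MG is perpendicular to GW, so GW runs along (−sin -38°, cos -38°); with |GW| = 34.5, W = (-0.895, 29.6). Then |CW| = |W − C| = 29.6.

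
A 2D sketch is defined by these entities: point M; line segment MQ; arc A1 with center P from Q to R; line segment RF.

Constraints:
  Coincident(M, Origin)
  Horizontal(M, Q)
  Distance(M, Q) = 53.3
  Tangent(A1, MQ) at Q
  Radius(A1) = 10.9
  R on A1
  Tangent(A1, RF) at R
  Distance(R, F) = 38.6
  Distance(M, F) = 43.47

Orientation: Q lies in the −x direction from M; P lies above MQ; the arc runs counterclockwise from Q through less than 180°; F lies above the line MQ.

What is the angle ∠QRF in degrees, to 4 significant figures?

151.8°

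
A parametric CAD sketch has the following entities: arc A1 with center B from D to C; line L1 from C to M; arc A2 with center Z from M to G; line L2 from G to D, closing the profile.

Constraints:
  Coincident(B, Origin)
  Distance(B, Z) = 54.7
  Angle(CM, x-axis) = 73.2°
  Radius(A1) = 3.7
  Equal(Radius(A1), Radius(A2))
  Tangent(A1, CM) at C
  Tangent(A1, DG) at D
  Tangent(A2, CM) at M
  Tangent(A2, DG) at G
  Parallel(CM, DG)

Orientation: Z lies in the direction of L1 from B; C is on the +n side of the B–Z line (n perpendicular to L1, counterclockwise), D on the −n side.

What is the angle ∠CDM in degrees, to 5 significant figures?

82.296°

The slot axis is L1's direction at 73.2°, so u = (cos 73.2°, sin 73.2°) = (0.28903, 0.95732) and n = (−sin 73.2°, cos 73.2°) = (-0.95732, 0.28903). B is at the origin and Z lies 54.7 along u from B, so Z = 54.7·u = (15.810, 52.365). Tangency of A1 to both parallel lines with radius 3.7 puts C and D at B ± 3.7·n: C = (-3.5421, 1.0694), D = (3.5421, -1.0694). Equal radii place M and G the same way about Z: M = Z + 3.7·n = (12.268, 53.435), G = Z − 3.7·n = (19.352, 51.296). Then cos ∠CDM = DC·DM / (|DC||DM|), giving 82.296°.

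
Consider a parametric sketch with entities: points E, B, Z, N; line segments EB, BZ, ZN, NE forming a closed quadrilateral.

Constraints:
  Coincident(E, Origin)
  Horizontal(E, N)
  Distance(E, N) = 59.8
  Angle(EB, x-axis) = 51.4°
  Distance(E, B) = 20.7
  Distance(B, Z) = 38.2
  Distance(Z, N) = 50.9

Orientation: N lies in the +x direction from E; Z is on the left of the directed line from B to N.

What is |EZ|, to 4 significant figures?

58.90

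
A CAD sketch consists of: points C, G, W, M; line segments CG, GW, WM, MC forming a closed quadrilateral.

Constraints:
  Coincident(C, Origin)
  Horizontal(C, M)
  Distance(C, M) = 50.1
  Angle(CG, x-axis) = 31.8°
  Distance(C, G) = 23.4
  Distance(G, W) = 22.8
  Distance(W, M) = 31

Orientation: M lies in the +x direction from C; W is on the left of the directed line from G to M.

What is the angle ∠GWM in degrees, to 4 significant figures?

72.89°

C is at the origin; C and M share the same y with |CM| = 50.1 and M in +x, so M = (50.1, 0). CG runs at 31.8° with |CG| = 23.4, so G = (19.89, 12.33). W is determined by |GW| = 22.8 and |WM| = 31.0 together: it lies at the intersection of circle(G, 22.8) and circle(M, 31.0). With |GM| = 32.63, the foot of the radical line on GM is 9.556 from G and the perpendicular offset is √(22.8² − 9.556²) = 20.70. Taking the left-of-GM solution: W = (36.56, 27.89).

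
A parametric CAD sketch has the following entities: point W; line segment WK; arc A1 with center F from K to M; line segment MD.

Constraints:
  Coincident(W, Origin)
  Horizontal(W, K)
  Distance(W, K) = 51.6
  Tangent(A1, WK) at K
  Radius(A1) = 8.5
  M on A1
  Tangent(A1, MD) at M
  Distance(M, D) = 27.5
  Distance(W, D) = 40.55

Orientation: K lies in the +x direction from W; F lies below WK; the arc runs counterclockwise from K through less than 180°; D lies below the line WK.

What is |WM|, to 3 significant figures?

44.6

Checks: |WK| = 51.60 ✓; |FM| = 8.500 ✓; ∠(FM, MD) = 90.00° ✓; |MD| = 27.50 ✓; |WD| = 40.55 ✓.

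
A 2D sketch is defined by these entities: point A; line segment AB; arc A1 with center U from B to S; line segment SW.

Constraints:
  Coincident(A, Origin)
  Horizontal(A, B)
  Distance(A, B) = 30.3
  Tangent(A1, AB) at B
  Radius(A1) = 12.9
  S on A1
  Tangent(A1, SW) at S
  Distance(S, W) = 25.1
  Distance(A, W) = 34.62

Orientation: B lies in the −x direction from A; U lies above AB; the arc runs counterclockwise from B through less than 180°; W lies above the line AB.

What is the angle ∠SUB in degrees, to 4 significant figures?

72.60°

Checks: |US| = 12.90 ✓; ∠(US, SW) = 90.00° ✓; |SW| = 25.10 ✓; |AW| = 34.62 ✓.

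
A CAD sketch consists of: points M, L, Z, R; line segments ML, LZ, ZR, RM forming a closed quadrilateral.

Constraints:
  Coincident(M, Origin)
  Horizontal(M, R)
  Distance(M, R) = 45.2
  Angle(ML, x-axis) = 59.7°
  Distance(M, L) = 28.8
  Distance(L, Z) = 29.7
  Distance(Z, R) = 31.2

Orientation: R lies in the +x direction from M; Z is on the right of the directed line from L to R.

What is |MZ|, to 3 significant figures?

15.2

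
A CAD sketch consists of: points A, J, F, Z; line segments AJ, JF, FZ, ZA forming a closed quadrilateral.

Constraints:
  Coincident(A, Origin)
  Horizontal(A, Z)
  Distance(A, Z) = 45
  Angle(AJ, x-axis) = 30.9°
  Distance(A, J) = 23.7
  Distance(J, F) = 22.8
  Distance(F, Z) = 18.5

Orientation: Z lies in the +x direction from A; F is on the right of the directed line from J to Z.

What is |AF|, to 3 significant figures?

30.2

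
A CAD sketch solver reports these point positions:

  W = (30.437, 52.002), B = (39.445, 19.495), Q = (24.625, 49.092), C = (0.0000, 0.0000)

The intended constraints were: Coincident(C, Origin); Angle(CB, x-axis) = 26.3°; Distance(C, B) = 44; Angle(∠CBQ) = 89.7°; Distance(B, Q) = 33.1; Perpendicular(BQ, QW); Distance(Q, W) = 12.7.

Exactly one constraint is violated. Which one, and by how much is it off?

Distance(Q, W) = 12.7 — off by 6.20.

C = (0.00, 0.00) ✓; CB at 26.30° ✓; |CB| = 44.00 ✓; ∠CBQ = 89.70° ✓; |BQ| = 33.10 ✓; ∠(BQ, QW) = 90.00° ✓; |QW| = 6.500 ✗.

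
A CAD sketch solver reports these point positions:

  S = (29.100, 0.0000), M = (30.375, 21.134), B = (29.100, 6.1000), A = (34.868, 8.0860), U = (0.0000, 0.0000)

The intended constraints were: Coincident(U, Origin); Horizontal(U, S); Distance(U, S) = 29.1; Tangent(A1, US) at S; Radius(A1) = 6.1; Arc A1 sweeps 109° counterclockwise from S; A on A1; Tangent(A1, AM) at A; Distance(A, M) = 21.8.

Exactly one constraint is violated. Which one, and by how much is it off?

Distance(A, M) = 21.8 — off by 8.00.

U = (0.00, 0.00) ✓; U.y = 0.00, S.y = 0.00 ✓; |US| = 29.10 ✓; ∠(BS, SU) = 90.00° ✓; |BS| = 6.100 ✓; bearing(B→A) − bearing(B→S) = 109.0° ✓; |BA| = 6.100 ✓; ∠(BA, AM) = 90.00° ✓; |AM| = 13.80 ✗.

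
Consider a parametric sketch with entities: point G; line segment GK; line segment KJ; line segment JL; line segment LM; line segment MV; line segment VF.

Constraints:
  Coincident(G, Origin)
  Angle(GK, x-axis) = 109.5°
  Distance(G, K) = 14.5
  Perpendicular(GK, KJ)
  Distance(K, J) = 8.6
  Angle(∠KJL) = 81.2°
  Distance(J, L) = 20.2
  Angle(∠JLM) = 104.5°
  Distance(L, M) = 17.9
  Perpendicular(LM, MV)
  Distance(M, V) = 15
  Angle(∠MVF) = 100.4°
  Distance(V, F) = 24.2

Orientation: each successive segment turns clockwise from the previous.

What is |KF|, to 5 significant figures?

9.4598

LM is perpendicular to MV, so MV runs at 115.20°; with |MV| = 15.0, V = (-15.566, 2.6412). ∠MVF = 100.4° gives VF at 35.600° from the x-axis; with |VF| = 24.2, F = (4.1109, 16.729). Then |KF| = |F − K| = 9.4598.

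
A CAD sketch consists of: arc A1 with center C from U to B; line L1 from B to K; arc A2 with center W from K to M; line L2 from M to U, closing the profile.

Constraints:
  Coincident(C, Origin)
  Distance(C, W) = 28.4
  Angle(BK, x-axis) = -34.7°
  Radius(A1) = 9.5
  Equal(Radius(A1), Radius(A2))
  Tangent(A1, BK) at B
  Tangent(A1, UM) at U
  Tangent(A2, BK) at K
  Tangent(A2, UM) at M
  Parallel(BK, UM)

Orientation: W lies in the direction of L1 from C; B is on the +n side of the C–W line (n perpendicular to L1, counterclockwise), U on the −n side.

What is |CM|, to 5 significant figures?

29.947

The slot axis is L1's direction at -34.7°, so u = (cos -34.7°, sin -34.7°) = (0.82214, -0.56928) and n = (−sin -34.7°, cos -34.7°) = (0.56928, 0.82214). C is at the origin and W lies 28.4 along u from C, so W = 28.4·u = (23.349, -16.168). Tangency of A1 to both parallel lines with radius 9.5 puts B and U at C ± 9.5·n: B = (5.4082, 7.8104), U = (-5.4082, -7.8104). Equal radii place K and M the same way about W: K = W + 9.5·n = (28.757, -8.3572), M = W − 9.5·n = (17.941, -23.978). Then |CM| = |M − C| = 29.947.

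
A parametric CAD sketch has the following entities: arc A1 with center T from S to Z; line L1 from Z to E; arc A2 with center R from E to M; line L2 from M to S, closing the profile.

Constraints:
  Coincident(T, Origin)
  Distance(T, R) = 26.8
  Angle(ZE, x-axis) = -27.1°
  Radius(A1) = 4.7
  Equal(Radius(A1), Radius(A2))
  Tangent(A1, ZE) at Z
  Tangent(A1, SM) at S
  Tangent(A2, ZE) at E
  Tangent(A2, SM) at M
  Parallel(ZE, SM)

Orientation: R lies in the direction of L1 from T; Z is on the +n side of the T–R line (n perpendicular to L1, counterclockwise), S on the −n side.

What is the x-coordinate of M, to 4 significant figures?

21.72

The slot axis is L1's direction at -27.1°, so u = (cos -27.1°, sin -27.1°) = (0.8902, -0.4555) and n = (−sin -27.1°, cos -27.1°) = (0.4555, 0.8902). T is at the origin and R lies 26.8 along u from T, so R = 26.8·u = (23.86, -12.21). Tangency of A1 to both parallel lines with radius 4.7 puts Z and S at T ± 4.7·n: Z = (2.141, 4.184), S = (-2.141, -4.184). Equal radii place E and M the same way about R: E = R + 4.7·n = (26.00, -8.025), M = R − 4.7·n = (21.72, -16.39). So M.x = 21.72.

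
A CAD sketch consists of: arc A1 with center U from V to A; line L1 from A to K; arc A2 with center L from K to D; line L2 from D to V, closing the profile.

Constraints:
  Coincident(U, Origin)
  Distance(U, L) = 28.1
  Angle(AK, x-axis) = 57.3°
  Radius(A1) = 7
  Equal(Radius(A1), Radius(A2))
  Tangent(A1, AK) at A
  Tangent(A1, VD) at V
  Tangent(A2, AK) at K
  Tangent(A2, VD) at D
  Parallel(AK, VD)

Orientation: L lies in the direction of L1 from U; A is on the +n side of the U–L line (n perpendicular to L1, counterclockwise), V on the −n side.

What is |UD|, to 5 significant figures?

28.959

The slot axis is L1's direction at 57.3°, so u = (cos 57.3°, sin 57.3°) = (0.54024, 0.84151) and n = (−sin 57.3°, cos 57.3°) = (-0.84151, 0.54024). U is at the origin and L lies 28.1 along u from U, so L = 28.1·u = (15.181, 23.646). Tangency of A1 to both parallel lines with radius 7.0 puts A and V at U ± 7.0·n: A = (-5.8906, 3.7817), V = (5.8906, -3.7817). Equal radii place K and D the same way about L: K = L + 7.0·n = (9.2902, 27.428), D = L − 7.0·n = (21.071, 19.865). Then |UD| = |D − U| = 28.959.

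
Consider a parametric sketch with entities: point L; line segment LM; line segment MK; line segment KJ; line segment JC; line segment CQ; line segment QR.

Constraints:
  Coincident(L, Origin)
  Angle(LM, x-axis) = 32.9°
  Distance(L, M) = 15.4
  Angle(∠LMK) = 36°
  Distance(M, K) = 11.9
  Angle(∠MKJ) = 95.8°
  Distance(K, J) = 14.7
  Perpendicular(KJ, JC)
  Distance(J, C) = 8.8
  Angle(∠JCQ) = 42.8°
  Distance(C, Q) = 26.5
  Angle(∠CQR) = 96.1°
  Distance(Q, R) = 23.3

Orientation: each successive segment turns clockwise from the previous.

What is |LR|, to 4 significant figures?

28.71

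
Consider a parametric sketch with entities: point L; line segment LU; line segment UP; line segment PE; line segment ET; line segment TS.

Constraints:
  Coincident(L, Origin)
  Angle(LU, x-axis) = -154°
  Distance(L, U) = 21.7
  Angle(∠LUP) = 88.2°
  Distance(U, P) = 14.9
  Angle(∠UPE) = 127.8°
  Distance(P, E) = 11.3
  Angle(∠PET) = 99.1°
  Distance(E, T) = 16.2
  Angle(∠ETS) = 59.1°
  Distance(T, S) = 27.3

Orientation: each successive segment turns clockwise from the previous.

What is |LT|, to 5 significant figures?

10.118

∠UPE = 127.8° gives PE at 62.000° from the x-axis; with |PE| = 11.3, E = (-20.307, 14.055). ∠PET = 99.1° gives ET at -18.900° from the x-axis; with |ET| = 16.2, T = (-4.9801, 8.8078). Then |LT| = |T − L| = 10.118.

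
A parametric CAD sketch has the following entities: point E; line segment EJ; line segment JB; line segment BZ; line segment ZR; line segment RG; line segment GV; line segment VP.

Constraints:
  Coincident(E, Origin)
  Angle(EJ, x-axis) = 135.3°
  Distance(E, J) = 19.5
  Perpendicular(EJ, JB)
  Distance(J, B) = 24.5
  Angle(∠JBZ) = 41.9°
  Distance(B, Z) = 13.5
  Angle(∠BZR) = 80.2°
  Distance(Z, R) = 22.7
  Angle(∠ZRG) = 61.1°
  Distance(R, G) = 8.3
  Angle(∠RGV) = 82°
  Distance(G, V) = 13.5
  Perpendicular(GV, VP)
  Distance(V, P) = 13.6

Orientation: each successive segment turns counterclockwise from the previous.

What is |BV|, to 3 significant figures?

15.2

∠ZRG = 61.1° gives RG at -138° from the x-axis; with |RG| = 8.3, G = (-29.0, 13.6). ∠RGV = 82.0° gives GV at -39.9° from the x-axis; with |GV| = 13.5, V = (-18.6, 4.98). Then |BV| = |V − B| = 15.2.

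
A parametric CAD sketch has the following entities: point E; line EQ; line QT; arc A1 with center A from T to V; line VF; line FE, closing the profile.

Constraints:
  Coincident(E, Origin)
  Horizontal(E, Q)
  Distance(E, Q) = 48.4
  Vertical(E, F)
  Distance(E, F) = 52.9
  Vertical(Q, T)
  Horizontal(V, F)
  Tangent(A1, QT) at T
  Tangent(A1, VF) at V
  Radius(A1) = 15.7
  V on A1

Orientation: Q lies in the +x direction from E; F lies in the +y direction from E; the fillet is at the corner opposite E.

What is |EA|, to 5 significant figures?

49.529

EF is vertical with |EF| = 52.9 and F on the +y side, so F = (0.0000, 52.900). The virtual corner opposite E is at (48.400, 52.900). Tangency of A1 to QT means the radius AT is perpendicular to QT and the tangent condition forces AV to be normal to VF, with radius 15.7, so the center A sits 15.7 in from both sides at A = (32.700, 37.200). Then |EA| = |A − E| = 49.529.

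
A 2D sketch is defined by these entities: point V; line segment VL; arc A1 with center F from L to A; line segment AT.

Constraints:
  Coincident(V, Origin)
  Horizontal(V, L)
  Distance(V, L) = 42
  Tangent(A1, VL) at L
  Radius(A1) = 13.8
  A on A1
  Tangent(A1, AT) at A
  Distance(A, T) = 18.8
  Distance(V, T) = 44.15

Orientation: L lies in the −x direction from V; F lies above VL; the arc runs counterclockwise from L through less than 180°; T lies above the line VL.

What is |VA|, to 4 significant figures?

31.69

V is at the origin; VL is horizontal with |VL| = 42.0 and L on the −x side, so L = (-42.00, 0.000). A1 meets VL tangentially, so FL is at right angles to VL, so F = L + (0, 13.8) = (-42.00, 13.80). Since FA ⟂ AT (tangency), |FT| = √(13.8² + 18.8²) = 23.32 regardless of where A sits on A1. So T lies on both circle(V, 44.15) and circle(F, 23.32); the above-VL intersection is T = (-29.08, 33.22). A is the foot of the tangent from T: A = (-28.21, 14.44).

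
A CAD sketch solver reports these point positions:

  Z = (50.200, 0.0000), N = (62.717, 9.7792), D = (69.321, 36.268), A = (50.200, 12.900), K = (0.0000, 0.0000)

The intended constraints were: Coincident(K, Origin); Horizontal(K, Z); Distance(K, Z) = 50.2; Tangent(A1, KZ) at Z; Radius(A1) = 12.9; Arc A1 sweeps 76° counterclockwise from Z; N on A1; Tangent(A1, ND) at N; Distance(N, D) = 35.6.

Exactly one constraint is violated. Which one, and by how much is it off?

Distance(N, D) = 35.6 — off by 8.30.

K = (0.00, 0.00) ✓; K.y = 0.00, Z.y = 0.00 ✓; |KZ| = 50.20 ✓; ∠(AZ, ZK) = 90.00° ✓; |AZ| = 12.90 ✓; bearing(A→N) − bearing(A→Z) = 76.00° ✓; |AN| = 12.90 ✓; ∠(AN, ND) = 90.00° ✓; |ND| = 27.30 ✗.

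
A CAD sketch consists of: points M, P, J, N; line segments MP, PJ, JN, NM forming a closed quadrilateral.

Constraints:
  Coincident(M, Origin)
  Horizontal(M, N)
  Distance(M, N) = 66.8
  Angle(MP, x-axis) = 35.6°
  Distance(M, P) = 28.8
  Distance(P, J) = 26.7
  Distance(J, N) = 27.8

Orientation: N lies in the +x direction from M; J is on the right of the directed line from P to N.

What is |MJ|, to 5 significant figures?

39.660

Checks: |PJ| = 26.70 ✓; |JN| = 27.80 ✓.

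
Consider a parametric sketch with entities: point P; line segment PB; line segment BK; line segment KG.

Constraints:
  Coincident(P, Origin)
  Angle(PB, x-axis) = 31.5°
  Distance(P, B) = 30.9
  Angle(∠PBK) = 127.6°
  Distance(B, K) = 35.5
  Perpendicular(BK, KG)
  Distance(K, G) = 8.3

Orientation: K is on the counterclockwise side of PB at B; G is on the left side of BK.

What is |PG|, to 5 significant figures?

56.711

P is at the origin; PB runs at 31.5° with length 30.9, so B = 30.9·(cos 31.5°, sin 31.5°) = (26.347, 16.145). ∠PBK = 127.6°, so BK runs at 31.5° + (180° − 127.6°) = 83.900° from the x-axis; with |BK| = 35.5, K = B + 35.5·(cos 83.900°, sin 83.900°) = (30.119, 51.444). BK ⟂ KG; with |KG| = 8.3 on the left of BK, G = K + 8.3·(-0.99434, 0.10626) = (21.866, 52.326). Then |PG| = |G − P| = 56.711.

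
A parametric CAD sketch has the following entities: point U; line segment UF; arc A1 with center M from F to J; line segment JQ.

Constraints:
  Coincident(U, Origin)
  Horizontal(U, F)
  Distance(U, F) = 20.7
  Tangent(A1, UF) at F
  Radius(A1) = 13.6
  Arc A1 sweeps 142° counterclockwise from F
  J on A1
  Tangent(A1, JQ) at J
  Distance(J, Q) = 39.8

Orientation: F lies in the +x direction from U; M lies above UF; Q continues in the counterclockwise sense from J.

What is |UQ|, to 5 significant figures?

48.874

U is at the origin; U and F share the same y with |UF| = 20.7 and F on the +x side, so F = (20.700, 0.0000). The tangent condition forces MF to be normal to UF, so M = F + (0, 13.6) = (20.700, 13.600). On A1, F sits at bearing -90° from M; a 142° counterclockwise sweep puts J at bearing 52°, so J = M + 13.6·(cos 52°, sin 52°) = (29.073, 24.317). Since A1 is tangent to JQ there, MJ ⟂ JQ, so JQ runs along (−sin 52°, cos 52°); with |JQ| = 39.8, Q = (-2.2898, 48.820). Then |UQ| = |Q − U| = 48.874.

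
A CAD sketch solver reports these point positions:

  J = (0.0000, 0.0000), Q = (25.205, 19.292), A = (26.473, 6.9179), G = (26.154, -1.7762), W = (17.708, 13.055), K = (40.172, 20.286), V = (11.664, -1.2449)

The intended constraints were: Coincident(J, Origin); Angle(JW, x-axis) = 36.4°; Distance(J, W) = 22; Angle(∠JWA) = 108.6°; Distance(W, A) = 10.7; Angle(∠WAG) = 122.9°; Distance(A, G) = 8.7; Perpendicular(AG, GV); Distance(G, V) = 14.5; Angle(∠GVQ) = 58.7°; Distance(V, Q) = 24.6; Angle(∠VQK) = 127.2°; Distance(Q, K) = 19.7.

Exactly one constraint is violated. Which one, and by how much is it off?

Distance(Q, K) = 19.7 — off by 4.70.

J = (0.00, 0.00) ✓; JW at 36.40° ✓; |JW| = 22.00 ✓; ∠JWA = 108.6° ✓; |WA| = 10.70 ✓; ∠WAG = 122.9° ✓; |AG| = 8.700 ✓; ∠(AG, GV) = 90.00° ✓; |GV| = 14.50 ✓; ∠GVQ = 58.70° ✓; |VQ| = 24.60 ✓; ∠VQK = 127.2° ✓; |QK| = 15.00 ✗.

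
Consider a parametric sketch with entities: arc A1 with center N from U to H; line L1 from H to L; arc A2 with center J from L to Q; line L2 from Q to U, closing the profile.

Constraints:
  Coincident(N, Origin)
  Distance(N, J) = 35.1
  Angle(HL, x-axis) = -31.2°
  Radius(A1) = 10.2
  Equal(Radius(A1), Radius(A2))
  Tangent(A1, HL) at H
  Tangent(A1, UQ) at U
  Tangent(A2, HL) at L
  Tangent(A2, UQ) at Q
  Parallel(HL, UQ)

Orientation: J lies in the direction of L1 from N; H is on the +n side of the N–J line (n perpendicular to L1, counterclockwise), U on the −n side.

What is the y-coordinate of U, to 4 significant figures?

-8.725

N is at the origin and J lies 35.1 along u from N, so J = 35.1·u = (30.02, -18.18). Tangency of A1 to both parallel lines with radius 10.2 puts H and U at N ± 10.2·n: H = (5.284, 8.725), U = (-5.284, -8.725). So U.y = -8.725.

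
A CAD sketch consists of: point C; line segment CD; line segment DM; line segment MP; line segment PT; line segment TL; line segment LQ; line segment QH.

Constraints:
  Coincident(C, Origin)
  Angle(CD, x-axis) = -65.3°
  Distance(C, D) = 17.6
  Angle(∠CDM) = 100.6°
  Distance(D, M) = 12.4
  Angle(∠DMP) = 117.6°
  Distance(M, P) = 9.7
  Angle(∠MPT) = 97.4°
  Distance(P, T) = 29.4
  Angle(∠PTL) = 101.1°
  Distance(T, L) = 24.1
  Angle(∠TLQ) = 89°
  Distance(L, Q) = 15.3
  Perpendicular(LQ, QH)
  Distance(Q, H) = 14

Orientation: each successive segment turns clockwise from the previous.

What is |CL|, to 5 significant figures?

22.968

C is at the origin; CD runs at -65.3° with length 17.6, so D = (7.3545, -15.990). ∠CDM = 100.6° gives DM at -144.70° from the x-axis; with |DM| = 12.4, M = (-2.7656, -23.155). ∠DMP = 117.6° gives MP at 152.90° from the x-axis; with |MP| = 9.7, P = (-11.401, -18.736). ∠MPT = 97.4° gives PT at 70.300° from the x-axis; with |PT| = 29.4, T = (-1.4901, 8.9428). ∠PTL = 101.1° gives TL at -8.6000° from the x-axis; with |TL| = 24.1, L = (22.339, 5.3390). Then |CL| = |L − C| = 22.968.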